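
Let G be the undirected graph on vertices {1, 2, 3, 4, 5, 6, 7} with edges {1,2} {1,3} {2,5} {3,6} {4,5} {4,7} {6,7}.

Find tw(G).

2

A width-2 tree decomposition is:
Bags: B1 = {3, 6, 7}  B2 = {1, 3, 7}  B3 = {1, 2, 7}  B4 = {2, 5, 7}  B5 = {4, 5, 7}
Tree: B1–B2, B2–B3, B3–B4, B4–B5
Every bag has size at most 3, so the width is 3 − 1 = 2 and tw(G) ≤ 2. The edges 7–6–3–1–2–5–4–7 form a cycle, so G is not a tree and its treewidth is at least 2. Therefore the treewidth is 2.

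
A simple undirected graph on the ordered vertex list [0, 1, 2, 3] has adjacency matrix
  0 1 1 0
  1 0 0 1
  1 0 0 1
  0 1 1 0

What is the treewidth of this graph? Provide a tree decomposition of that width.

Every bag has size at most 3, so the width is 3 − 1 = 2 and tw(G) ≤ 2. For the lower bound, G contains the cycle 0–2–3–1–0, so G is not a forest; only forests have treewidth ≤ 1, hence tw(G) ≥ 2. Combining the bounds, tw(G) = 2.

Treewidth 2.
Bags: B1 = {0, 2, 3}  B2 = {0, 1, 3}
Tree: B1–B2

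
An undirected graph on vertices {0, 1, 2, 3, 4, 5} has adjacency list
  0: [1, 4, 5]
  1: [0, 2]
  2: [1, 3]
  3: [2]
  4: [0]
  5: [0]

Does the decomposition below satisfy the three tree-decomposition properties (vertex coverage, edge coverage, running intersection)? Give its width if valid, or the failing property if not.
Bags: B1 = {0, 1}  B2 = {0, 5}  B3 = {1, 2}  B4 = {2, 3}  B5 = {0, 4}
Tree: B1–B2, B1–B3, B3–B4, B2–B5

Every vertex of G appears in some bag (union = {0, 1, 2, 3, 4, 5}); every edge is covered by a bag; and for each vertex v the set of bags containing v is connected in the bag tree. The decomposition is therefore valid. The largest bag has 2 vertices, so the width is 1.

Yes; width 1.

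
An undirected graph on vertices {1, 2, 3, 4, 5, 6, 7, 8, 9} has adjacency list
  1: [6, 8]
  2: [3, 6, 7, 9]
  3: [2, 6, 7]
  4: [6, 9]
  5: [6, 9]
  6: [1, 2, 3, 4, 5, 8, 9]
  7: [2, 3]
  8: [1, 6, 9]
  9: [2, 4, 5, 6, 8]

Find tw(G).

A width-2 tree decomposition is:
Bags: B1 = {4, 6, 9}  B2 = {2, 6, 9}  B3 = {6, 8, 9}  B4 = {5, 6, 9}  B5 = {1, 6, 8}  B6 = {2, 3, 6}  B7 = {2, 3, 7}
Tree: B1–B2, B2–B3, B2–B4, B3–B5, B2–B6, B6–B7
The largest bag has 3 vertices, giving width 2; this decomposition certifies tw(G) ≤ 2. On the other hand G contains the 3-clique {1, 6, 8}. A clique must lie in a single bag of any decomposition, so no decomposition can have width below 2. Combining the bounds, tw(G) = 2.

2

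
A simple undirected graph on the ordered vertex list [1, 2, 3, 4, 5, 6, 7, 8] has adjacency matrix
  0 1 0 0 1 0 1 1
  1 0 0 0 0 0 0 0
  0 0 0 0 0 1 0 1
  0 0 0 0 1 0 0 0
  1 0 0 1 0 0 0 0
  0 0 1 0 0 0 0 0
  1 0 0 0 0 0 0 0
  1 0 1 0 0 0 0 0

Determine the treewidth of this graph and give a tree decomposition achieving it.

Treewidth 1.
One optimal decomposition is:
Bags: B1 = {1, 8}  B2 = {1, 5}  B3 = {4, 5}  B4 = {1, 7}  B5 = {3, 8}  B6 = {3, 6}  B7 = {1, 2}
Tree: B1–B2, B2–B3, B2–B4, B1–B5, B5–B6, B1–B7

Each bag holds 2 vertices, so the decomposition has width 1, which upper-bounds the treewidth. Any graph with an edge has treewidth ≥ 1, and G has the edge 1–8. The upper and lower bounds meet at 1, so that is the treewidth.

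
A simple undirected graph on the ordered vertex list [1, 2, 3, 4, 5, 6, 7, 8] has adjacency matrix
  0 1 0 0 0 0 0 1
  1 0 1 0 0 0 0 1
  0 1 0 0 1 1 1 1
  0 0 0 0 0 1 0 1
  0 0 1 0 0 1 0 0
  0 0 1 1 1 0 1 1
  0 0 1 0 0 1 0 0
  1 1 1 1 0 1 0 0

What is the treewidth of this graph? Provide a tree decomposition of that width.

Treewidth 2.
Bags: B1 = {3, 6, 8}  B2 = {4, 6, 8}  B3 = {2, 3, 8}  B4 = {1, 2, 8}  B5 = {3, 6, 7}  B6 = {3, 5, 6}
Tree: B1–B2, B1–B3, B3–B4, B1–B5, B5–B6

Each bag holds 3 vertices, so the decomposition has width 2, which upper-bounds the treewidth. Conversely, {1, 2, 8} is a clique of size 3, and the vertices of any clique must share a bag in every tree decomposition; so some bag has ≥ 3 vertices and tw(G) ≥ 2. Hence tw(G) = 2 exactly.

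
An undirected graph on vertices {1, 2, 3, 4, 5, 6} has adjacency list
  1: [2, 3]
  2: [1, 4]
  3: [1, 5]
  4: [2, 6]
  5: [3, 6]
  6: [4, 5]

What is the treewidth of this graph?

A width-2 tree decomposition is:
Bags: B1 = {3, 5, 6}  B2 = {3, 4, 6}  B3 = {2, 3, 4}  B4 = {1, 2, 3}
Tree: B1–B2, B2–B3, B3–B4
Each bag holds 3 vertices, so the decomposition has width 2, which upper-bounds the treewidth. For the lower bound, G contains the cycle 3–5–6–4–2–1–3, so G is not a forest; only forests have treewidth ≤ 1, hence tw(G) ≥ 2. Therefore the treewidth is 2.

2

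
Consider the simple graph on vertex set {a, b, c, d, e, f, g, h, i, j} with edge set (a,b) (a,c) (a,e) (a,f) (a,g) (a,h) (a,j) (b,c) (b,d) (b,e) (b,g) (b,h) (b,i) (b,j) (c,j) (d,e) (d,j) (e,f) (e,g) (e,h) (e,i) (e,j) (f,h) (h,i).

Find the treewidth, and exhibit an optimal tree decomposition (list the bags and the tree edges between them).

Treewidth 3.
One optimal decomposition is:
Bags: B1 = {a, b, e, g}  B2 = {a, b, e, h}  B3 = {a, b, e, j}  B4 = {b, d, e, j}  B5 = {a, e, f, h}  B6 = {b, e, h, i}  B7 = {a, b, c, j}
Tree: B1–B2, B2–B3, B3–B4, B2–B5, B2–B6, B3–B7

Every bag has size at most 4, so the width is 4 − 1 = 3 and tw(G) ≤ 3. For the lower bound, the 4 vertices {a, e, f, h} are pairwise adjacent, and any tree decomposition puts a clique entirely inside one bag — forcing width ≥ 3. The upper and lower bounds meet at 3, so that is the treewidth.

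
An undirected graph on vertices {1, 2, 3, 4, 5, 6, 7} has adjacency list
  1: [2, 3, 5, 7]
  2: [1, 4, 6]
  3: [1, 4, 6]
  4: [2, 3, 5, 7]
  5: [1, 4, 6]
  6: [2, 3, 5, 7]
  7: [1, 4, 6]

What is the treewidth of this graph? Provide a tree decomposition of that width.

Treewidth 3.
One such decomposition:
Bags: B1 = {1, 3, 4, 6}  B2 = {1, 2, 4, 6}  B3 = {1, 4, 6, 7}  B4 = {1, 4, 5, 6}
Tree: B1–B2, B2–B3, B3–B4

Each bag holds 4 vertices, so the decomposition has width 3, which upper-bounds the treewidth. For the lower bound: the 4 vertex sets {1,3}, {2,6}, {4}, {7} are disjoint, each induces a connected subgraph, and every pair is joined by at least one edge of G. Contracting each set to a single vertex therefore yields K_{4} as a minor, and since treewidth is minor-monotone, tw(G) ≥ tw(K_{4}) = 3. Combining the bounds, tw(G) = 3.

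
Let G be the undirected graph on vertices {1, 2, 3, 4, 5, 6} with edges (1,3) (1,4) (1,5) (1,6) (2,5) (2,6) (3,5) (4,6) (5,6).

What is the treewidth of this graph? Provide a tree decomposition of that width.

Treewidth 2.
Bags: B1 = {1, 5, 6}  B2 = {1, 4, 6}  B3 = {2, 5, 6}  B4 = {1, 3, 5}
Tree: B1–B2, B1–B3, B1–B4

Every bag has size at most 3, so the width is 3 − 1 = 2 and tw(G) ≤ 2. Conversely, {1, 4, 6} is a clique of size 3, and the vertices of any clique must share a bag in every tree decomposition; so some bag has ≥ 3 vertices and tw(G) ≥ 2. Hence tw(G) = 2 exactly.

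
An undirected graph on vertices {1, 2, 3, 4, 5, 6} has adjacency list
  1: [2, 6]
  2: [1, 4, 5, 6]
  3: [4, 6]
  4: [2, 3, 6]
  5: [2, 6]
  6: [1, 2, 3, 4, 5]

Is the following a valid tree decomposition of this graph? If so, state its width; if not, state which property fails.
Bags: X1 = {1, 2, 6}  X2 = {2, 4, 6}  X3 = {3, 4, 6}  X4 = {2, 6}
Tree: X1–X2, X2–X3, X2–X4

No — vertex 5 appears in no bag.

A tree decomposition must satisfy three properties: every vertex lies in some bag; for every edge, both endpoints lie together in some bag; and for every vertex, the bags containing it form a connected subtree. Here vertex 5 appears in no bag, so the decomposition is invalid.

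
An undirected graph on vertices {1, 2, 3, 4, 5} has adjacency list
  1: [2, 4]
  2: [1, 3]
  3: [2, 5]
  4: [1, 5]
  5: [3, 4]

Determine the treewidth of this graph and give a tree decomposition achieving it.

Treewidth 2.
One optimal decomposition is:
Bags: B1 = {3, 4, 5}  B2 = {2, 3, 4}  B3 = {1, 2, 4}
Tree: B1–B2, B2–B3

The largest bag has 3 vertices, giving width 2; this decomposition certifies tw(G) ≤ 2. Since 4–5–3–2–1–4 is a cycle in G, G is not acyclic. Forests are exactly the graphs of treewidth ≤ 1, so tw(G) ≥ 2. Hence tw(G) = 2 exactly.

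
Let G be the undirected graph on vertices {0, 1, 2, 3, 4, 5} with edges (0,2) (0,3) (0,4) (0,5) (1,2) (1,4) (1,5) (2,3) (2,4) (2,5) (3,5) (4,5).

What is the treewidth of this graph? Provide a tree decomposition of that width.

The largest bag has 4 vertices, giving width 3; this decomposition certifies tw(G) ≤ 3. Conversely, {0, 2, 3, 5} is a clique of size 4, and the vertices of any clique must share a bag in every tree decomposition; so some bag has ≥ 4 vertices and tw(G) ≥ 3. Hence tw(G) = 3 exactly.

Treewidth 3.
One such decomposition:
Bags: B1 = {0, 2, 4, 5}  B2 = {1, 2, 4, 5}  B3 = {0, 2, 3, 5}
Tree: B1–B2, B1–B3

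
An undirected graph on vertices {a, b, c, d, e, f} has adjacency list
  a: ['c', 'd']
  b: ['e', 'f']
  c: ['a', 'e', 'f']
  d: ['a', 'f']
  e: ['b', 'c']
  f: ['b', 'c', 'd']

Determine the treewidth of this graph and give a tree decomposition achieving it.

Every bag has size at most 3, so the width is 3 − 1 = 2 and tw(G) ≤ 2. Since b–e–c–f–b is a cycle in G, G is not acyclic. Forests are exactly the graphs of treewidth ≤ 1, so tw(G) ≥ 2. The upper and lower bounds meet at 2, so that is the treewidth.

Treewidth 2.
One such decomposition:
Bags: B1 = {b, e, f}  B2 = {c, e, f}  B3 = {c, d, f}  B4 = {a, c, d}
Tree: B1–B2, B2–B3, B3–B4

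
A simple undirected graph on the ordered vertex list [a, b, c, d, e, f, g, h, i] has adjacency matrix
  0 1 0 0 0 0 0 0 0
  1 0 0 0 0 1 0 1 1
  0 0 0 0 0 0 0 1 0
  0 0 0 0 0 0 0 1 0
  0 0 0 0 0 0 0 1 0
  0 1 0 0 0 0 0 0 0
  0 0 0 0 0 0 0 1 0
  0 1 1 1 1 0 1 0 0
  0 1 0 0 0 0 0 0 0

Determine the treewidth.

1

A width-1 tree decomposition is:
Bags: B1 = {b, h}  B2 = {c, h}  B3 = {e, h}  B4 = {g, h}  B5 = {b, i}  B6 = {d, h}  B7 = {a, b}  B8 = {b, f}
Tree: B1–B2, B1–B3, B3–B4, B1–B5, B4–B6, B1–B7, B7–B8
The largest bag has 2 vertices, giving width 1; this decomposition certifies tw(G) ≤ 1. G has an edge, so its treewidth is at least 1. The upper and lower bounds meet at 1, so that is the treewidth.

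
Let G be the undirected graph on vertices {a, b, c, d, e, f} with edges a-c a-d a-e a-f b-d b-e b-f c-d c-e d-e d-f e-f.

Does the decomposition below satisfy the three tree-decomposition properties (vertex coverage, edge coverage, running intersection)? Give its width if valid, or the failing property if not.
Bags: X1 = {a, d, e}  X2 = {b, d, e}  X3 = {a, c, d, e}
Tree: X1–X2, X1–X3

A tree decomposition must satisfy three properties: every vertex lies in some bag; for every edge, both endpoints lie together in some bag; and for every vertex, the bags containing it form a connected subtree. Here vertex f appears in no bag, so the decomposition is invalid.

No — vertex f appears in no bag.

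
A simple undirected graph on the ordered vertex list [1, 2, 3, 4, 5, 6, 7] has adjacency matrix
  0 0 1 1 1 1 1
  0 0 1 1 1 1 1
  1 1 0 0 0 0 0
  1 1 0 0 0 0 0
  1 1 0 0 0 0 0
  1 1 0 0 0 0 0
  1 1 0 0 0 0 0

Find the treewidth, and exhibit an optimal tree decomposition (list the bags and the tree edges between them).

Treewidth 2.
Bags: B1 = {1, 2, 6}  B2 = {1, 2, 5}  B3 = {1, 2, 4}  B4 = {1, 2, 7}  B5 = {1, 2, 3}
Tree: B1–B2, B2–B3, B3–B4, B4–B5

The largest bag has 3 vertices, giving width 2; this decomposition certifies tw(G) ≤ 2. Since 1–6–2–5–1 is a cycle in G, G is not acyclic. Forests are exactly the graphs of treewidth ≤ 1, so tw(G) ≥ 2. Combining the bounds, tw(G) = 2.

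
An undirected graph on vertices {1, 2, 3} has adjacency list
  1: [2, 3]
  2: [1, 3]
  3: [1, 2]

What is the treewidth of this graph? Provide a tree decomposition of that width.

Treewidth 2.
One optimal decomposition is:
Bags: B1 = {1, 2, 3}
Tree: (single bag)

With just one bag of size 3, the width is 3 − 1 = 2, so tw(G) ≤ 2. For the lower bound, the 3 vertices {1, 2, 3} are pairwise adjacent, and any tree decomposition puts a clique entirely inside one bag — forcing width ≥ 2. Therefore the treewidth is 2.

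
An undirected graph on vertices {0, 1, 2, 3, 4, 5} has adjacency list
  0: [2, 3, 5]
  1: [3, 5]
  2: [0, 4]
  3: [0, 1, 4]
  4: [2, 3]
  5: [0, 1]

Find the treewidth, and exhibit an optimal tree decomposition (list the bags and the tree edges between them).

The largest bag has 3 vertices, giving width 2; this decomposition certifies tw(G) ≤ 2. For the lower bound, G contains the cycle 1–5–0–3–1, so G is not a forest; only forests have treewidth ≤ 1, hence tw(G) ≥ 2. The upper and lower bounds meet at 2, so that is the treewidth.

Treewidth 2.
One optimal decomposition is:
Bags: B1 = {1, 3, 5}  B2 = {0, 3, 5}  B3 = {0, 3, 4}  B4 = {0, 2, 4}
Tree: B1–B2, B2–B3, B3–B4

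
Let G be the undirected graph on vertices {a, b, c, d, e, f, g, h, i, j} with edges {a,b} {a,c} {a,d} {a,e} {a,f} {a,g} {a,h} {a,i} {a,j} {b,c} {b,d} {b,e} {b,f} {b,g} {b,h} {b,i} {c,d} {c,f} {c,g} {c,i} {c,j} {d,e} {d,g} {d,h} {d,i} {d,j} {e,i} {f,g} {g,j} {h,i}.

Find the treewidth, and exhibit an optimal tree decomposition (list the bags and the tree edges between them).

The largest bag has 5 vertices, giving width 4; this decomposition certifies tw(G) ≤ 4. For the lower bound, the 5 vertices {a, c, d, g, j} are pairwise adjacent, and any tree decomposition puts a clique entirely inside one bag — forcing width ≥ 4. Hence tw(G) = 4 exactly.

Treewidth 4.
Bags: B1 = {a, b, c, d, i}  B2 = {a, b, d, e, i}  B3 = {a, b, c, d, g}  B4 = {a, b, c, f, g}  B5 = {a, c, d, g, j}  B6 = {a, b, d, h, i}
Tree: B1–B2, B1–B3, B3–B4, B3–B5, B2–B6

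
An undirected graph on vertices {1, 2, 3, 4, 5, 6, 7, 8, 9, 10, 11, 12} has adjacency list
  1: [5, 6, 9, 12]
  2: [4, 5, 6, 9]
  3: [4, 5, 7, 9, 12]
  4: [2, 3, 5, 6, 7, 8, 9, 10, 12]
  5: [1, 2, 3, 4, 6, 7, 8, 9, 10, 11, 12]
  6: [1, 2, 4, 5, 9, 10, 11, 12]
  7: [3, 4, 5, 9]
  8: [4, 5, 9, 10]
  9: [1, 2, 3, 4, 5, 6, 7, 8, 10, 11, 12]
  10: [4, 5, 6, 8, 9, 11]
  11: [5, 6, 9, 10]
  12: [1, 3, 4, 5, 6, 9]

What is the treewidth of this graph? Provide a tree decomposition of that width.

Treewidth 4.
One optimal decomposition is:
Bags: B1 = {4, 5, 6, 9, 10}  B2 = {4, 5, 6, 9, 12}  B3 = {1, 5, 6, 9, 12}  B4 = {3, 4, 5, 9, 12}  B5 = {2, 4, 5, 6, 9}  B6 = {3, 4, 5, 7, 9}  B7 = {5, 6, 9, 10, 11}  B8 = {4, 5, 8, 9, 10}
Tree: B1–B2, B2–B3, B2–B4, B2–B5, B4–B6, B1–B7, B1–B8

Every bag has size at most 5, so the width is 5 − 1 = 4 and tw(G) ≤ 4. On the other hand G contains the 5-clique {1, 5, 6, 9, 12}. A clique must lie in a single bag of any decomposition, so no decomposition can have width below 4. The upper and lower bounds meet at 4, so that is the treewidth.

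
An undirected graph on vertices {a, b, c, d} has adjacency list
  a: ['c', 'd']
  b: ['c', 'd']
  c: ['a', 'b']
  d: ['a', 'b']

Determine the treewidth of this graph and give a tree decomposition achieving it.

Treewidth 2.
One such decomposition:
Bags: B1 = {a, c, d}  B2 = {b, c, d}
Tree: B1–B2

Every bag has size at most 3, so the width is 3 − 1 = 2 and tw(G) ≤ 2. The edges d–a–c–b–d form a cycle, so G is not a tree and its treewidth is at least 2. Combining the bounds, tw(G) = 2.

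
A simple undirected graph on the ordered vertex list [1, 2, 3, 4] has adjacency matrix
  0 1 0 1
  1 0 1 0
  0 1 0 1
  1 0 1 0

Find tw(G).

A width-2 tree decomposition is:
Bags: B1 = {2, 3, 4}  B2 = {1, 2, 4}
Tree: B1–B2
Each bag holds 3 vertices, so the decomposition has width 2, which upper-bounds the treewidth. For the lower bound, G contains the cycle 2–3–4–1–2, so G is not a forest; only forests have treewidth ≤ 1, hence tw(G) ≥ 2. Therefore the treewidth is 2.

2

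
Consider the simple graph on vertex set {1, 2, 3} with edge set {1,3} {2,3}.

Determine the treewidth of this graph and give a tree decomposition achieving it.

Treewidth 1.
Bags: B1 = {2, 3}  B2 = {1, 3}
Tree: B1–B2

Each bag holds 2 vertices, so the decomposition has width 1, which upper-bounds the treewidth. Since G has at least one edge (e.g. 3–2), it is not an edgeless graph, so tw(G) ≥ 1. Hence tw(G) = 1 exactly.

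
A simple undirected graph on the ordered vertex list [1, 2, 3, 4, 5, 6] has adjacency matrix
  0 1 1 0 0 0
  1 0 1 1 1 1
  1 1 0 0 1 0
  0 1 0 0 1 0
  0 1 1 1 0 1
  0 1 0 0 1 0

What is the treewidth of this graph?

2

A width-2 tree decomposition is:
Bags: B1 = {2, 3, 5}  B2 = {1, 2, 3}  B3 = {2, 4, 5}  B4 = {2, 5, 6}
Tree: B1–B2, B1–B3, B3–B4
Every bag has size at most 3, so the width is 3 − 1 = 2 and tw(G) ≤ 2. On the other hand G contains the 3-clique {1, 2, 3}. A clique must lie in a single bag of any decomposition, so no decomposition can have width below 2. Combining the bounds, tw(G) = 2.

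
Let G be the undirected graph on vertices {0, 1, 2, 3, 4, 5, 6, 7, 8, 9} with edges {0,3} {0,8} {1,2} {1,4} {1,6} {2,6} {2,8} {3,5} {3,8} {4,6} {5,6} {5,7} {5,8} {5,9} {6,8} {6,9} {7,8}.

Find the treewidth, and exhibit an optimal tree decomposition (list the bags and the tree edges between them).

Treewidth 2.
One such decomposition:
Bags: B1 = {0, 3, 8}  B2 = {3, 5, 8}  B3 = {5, 6, 8}  B4 = {2, 6, 8}  B5 = {5, 7, 8}  B6 = {1, 2, 6}  B7 = {5, 6, 9}  B8 = {1, 4, 6}
Tree: B1–B2, B2–B3, B3–B4, B3–B5, B4–B6, B3–B7, B6–B8

Every bag has size at most 3, so the width is 3 − 1 = 2 and tw(G) ≤ 2. On the other hand G contains the 3-clique {0, 3, 8}. A clique must lie in a single bag of any decomposition, so no decomposition can have width below 2. Hence tw(G) = 2 exactly.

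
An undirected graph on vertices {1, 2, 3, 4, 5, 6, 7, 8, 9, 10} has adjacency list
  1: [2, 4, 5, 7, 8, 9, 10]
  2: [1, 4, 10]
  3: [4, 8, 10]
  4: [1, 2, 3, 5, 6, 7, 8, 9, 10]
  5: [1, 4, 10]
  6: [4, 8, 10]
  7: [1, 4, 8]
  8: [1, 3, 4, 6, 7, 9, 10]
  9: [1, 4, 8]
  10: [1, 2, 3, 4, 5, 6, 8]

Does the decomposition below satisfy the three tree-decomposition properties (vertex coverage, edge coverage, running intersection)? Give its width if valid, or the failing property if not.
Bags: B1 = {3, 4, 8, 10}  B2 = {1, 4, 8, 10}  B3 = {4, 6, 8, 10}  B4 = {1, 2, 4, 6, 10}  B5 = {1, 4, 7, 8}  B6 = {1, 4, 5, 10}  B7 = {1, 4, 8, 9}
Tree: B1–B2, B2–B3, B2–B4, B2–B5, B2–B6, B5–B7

A tree decomposition must satisfy three properties: every vertex lies in some bag; for every edge, both endpoints lie together in some bag; and for every vertex, the bags containing it form a connected subtree. Here bags containing vertex 6 are not connected in the tree, so the decomposition is invalid.

No — bags containing vertex 6 are not connected in the tree.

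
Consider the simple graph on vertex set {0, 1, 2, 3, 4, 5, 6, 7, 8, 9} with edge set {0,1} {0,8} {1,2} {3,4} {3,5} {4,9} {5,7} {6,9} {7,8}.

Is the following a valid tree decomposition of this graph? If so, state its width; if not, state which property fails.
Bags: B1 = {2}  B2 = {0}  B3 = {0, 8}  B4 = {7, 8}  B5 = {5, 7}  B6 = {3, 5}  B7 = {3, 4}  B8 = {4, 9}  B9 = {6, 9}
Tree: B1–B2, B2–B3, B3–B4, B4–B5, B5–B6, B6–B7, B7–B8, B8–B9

No — vertex 1 appears in no bag.

A tree decomposition must satisfy three properties: every vertex lies in some bag; for every edge, both endpoints lie together in some bag; and for every vertex, the bags containing it form a connected subtree. Here vertex 1 appears in no bag, so the decomposition is invalid.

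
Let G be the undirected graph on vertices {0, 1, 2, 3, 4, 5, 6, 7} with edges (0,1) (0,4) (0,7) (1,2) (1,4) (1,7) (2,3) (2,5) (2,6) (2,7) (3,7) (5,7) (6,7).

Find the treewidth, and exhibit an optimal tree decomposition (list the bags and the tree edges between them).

The largest bag has 3 vertices, giving width 2; this decomposition certifies tw(G) ≤ 2. Conversely, {0, 1, 4} is a clique of size 3, and the vertices of any clique must share a bag in every tree decomposition; so some bag has ≥ 3 vertices and tw(G) ≥ 2. Hence tw(G) = 2 exactly.

Treewidth 2.
One such decomposition:
Bags: B1 = {2, 5, 7}  B2 = {2, 6, 7}  B3 = {1, 2, 7}  B4 = {0, 1, 7}  B5 = {2, 3, 7}  B6 = {0, 1, 4}
Tree: B1–B2, B1–B3, B3–B4, B3–B5, B4–B6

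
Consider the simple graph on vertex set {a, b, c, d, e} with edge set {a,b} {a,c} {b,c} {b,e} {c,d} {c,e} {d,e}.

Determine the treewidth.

A width-2 tree decomposition is:
Bags: B1 = {b, c, e}  B2 = {a, b, c}  B3 = {c, d, e}
Tree: B1–B2, B1–B3
Every bag has size at most 3, so the width is 3 − 1 = 2 and tw(G) ≤ 2. Conversely, {c, d, e} is a clique of size 3, and the vertices of any clique must share a bag in every tree decomposition; so some bag has ≥ 3 vertices and tw(G) ≥ 2. Hence tw(G) = 2 exactly.

2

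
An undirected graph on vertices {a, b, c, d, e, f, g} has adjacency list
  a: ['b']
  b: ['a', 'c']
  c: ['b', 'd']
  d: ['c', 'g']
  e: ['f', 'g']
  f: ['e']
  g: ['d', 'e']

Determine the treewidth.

A width-1 tree decomposition is:
Bags: B1 = {e, f}  B2 = {e, g}  B3 = {d, g}  B4 = {c, d}  B5 = {b, c}  B6 = {a, b}
Tree: B1–B2, B2–B3, B3–B4, B4–B5, B5–B6
Each bag holds 2 vertices, so the decomposition has width 1, which upper-bounds the treewidth. Any graph with an edge has treewidth ≥ 1, and G has the edge f–e. The upper and lower bounds meet at 1, so that is the treewidth.

1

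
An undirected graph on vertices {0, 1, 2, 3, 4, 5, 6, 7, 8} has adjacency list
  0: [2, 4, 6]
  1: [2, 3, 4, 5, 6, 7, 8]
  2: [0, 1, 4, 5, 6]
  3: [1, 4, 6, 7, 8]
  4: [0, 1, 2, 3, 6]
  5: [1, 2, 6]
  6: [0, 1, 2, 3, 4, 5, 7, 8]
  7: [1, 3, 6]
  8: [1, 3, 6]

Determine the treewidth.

A width-3 tree decomposition is:
Bags: B1 = {1, 2, 4, 6}  B2 = {0, 2, 4, 6}  B3 = {1, 3, 4, 6}  B4 = {1, 2, 5, 6}  B5 = {1, 3, 6, 7}  B6 = {1, 3, 6, 8}
Tree: B1–B2, B1–B3, B1–B4, B3–B5, B3–B6
Every bag has size at most 4, so the width is 4 − 1 = 3 and tw(G) ≤ 3. Conversely, {0, 2, 4, 6} is a clique of size 4, and the vertices of any clique must share a bag in every tree decomposition; so some bag has ≥ 4 vertices and tw(G) ≥ 3. Hence tw(G) = 3 exactly.

3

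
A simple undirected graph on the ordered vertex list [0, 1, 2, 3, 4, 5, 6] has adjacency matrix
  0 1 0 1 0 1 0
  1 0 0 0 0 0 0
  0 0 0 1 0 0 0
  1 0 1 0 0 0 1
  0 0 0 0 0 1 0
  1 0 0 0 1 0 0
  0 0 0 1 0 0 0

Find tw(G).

A width-1 tree decomposition is:
Bags: B1 = {0, 1}  B2 = {0, 5}  B3 = {0, 3}  B4 = {2, 3}  B5 = {3, 6}  B6 = {4, 5}
Tree: B1–B2, B2–B3, B3–B4, B3–B5, B2–B6
Each bag holds 2 vertices, so the decomposition has width 1, which upper-bounds the treewidth. Any graph with an edge has treewidth ≥ 1, and G has the edge 1–0. Hence tw(G) = 1 exactly.

1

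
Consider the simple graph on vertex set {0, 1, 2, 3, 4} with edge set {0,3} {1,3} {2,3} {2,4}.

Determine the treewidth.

1

A width-1 tree decomposition is:
Bags: B1 = {2, 4}  B2 = {2, 3}  B3 = {0, 3}  B4 = {1, 3}
Tree: B1–B2, B2–B3, B3–B4
The largest bag has 2 vertices, giving width 1; this decomposition certifies tw(G) ≤ 1. G has an edge, so its treewidth is at least 1. Hence tw(G) = 1 exactly.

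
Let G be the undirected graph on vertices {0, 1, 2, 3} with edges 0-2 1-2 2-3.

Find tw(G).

A width-1 tree decomposition is:
Bags: B1 = {0, 2}  B2 = {1, 2}  B3 = {2, 3}
Tree: B1–B2, B1–B3
Each bag holds 2 vertices, so the decomposition has width 1, which upper-bounds the treewidth. G has an edge, so its treewidth is at least 1. Hence tw(G) = 1 exactly.

1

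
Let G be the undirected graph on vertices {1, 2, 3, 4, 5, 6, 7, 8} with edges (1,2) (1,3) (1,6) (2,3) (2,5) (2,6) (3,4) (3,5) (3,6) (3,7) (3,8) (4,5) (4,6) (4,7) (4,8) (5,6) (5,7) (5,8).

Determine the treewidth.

A width-3 tree decomposition is:
Bags: B1 = {3, 4, 5, 6}  B2 = {2, 3, 5, 6}  B3 = {3, 4, 5, 8}  B4 = {3, 4, 5, 7}  B5 = {1, 2, 3, 6}
Tree: B1–B2, B1–B3, B3–B4, B2–B5
Each bag holds 4 vertices, so the decomposition has width 3, which upper-bounds the treewidth. For the lower bound, the 4 vertices {1, 2, 3, 6} are pairwise adjacent, and any tree decomposition puts a clique entirely inside one bag — forcing width ≥ 3. The upper and lower bounds meet at 3, so that is the treewidth.

3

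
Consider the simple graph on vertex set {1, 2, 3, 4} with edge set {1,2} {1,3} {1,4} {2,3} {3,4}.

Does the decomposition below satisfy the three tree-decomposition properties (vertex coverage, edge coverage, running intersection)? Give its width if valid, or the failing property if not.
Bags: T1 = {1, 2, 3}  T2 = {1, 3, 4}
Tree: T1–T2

Checking the three conditions: (i) the bags cover all of {1, 2, 3, 4}; (ii) for each edge, some bag contains both endpoints; (iii) the bags containing any fixed vertex form a subtree. All hold, so the decomposition is valid with width 3 − 1 = 2.

Yes; width 2.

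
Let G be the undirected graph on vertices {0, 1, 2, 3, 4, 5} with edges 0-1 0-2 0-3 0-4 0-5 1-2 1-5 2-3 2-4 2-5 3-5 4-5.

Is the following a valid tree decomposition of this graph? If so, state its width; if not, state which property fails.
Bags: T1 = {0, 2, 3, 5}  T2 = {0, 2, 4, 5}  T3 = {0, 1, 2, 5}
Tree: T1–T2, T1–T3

Yes; width 3.

Checking the three conditions: (i) the bags cover all of {0, 1, 2, 3, 4, 5}; (ii) for each edge, some bag contains both endpoints; (iii) the bags containing any fixed vertex form a subtree. All hold, so the decomposition is valid with width 4 − 1 = 3.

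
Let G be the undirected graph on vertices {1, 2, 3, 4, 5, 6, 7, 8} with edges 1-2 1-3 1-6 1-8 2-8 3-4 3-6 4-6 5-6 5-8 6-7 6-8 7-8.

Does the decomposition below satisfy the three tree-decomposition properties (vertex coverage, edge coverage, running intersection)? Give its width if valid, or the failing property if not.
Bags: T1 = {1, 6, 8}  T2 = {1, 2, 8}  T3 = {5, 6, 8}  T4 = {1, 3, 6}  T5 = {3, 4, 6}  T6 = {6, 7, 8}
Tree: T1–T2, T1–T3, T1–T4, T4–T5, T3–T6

Vertex coverage: the bags together contain {1, 2, 3, 4, 5, 6, 7, 8}, the full vertex set. Edge coverage: each edge of G has both endpoints in at least one bag. Running intersection: for every vertex, the bags containing it form a connected subtree. All three properties hold, so this is a valid tree decomposition of width max|bag| − 1 = 2, and hence tw(G) ≤ 2.

Yes; width 2.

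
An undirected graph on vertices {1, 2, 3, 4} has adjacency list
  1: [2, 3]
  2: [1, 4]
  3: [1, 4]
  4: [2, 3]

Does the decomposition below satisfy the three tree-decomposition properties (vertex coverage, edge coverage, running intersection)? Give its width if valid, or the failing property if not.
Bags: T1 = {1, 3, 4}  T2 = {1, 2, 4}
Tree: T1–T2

Checking the three conditions: (i) the bags cover all of {1, 2, 3, 4}; (ii) for each edge, some bag contains both endpoints; (iii) the bags containing any fixed vertex form a subtree. All hold, so the decomposition is valid with width 3 − 1 = 2.

Yes; width 2.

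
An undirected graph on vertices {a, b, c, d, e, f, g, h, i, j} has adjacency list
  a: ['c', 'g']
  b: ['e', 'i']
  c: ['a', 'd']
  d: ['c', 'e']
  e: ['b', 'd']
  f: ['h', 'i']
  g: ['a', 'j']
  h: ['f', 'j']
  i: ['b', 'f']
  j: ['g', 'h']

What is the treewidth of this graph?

A width-2 tree decomposition is:
Bags: B1 = {a, c, d}  B2 = {a, d, g}  B3 = {d, g, j}  B4 = {d, h, j}  B5 = {d, f, h}  B6 = {d, f, i}  B7 = {b, d, i}  B8 = {b, d, e}
Tree: B1–B2, B2–B3, B3–B4, B4–B5, B5–B6, B6–B7, B7–B8
Every bag has size at most 3, so the width is 3 − 1 = 2 and tw(G) ≤ 2. The edges d–c–a–g–j–h–f–i–b–e–d form a cycle, so G is not a tree and its treewidth is at least 2. Hence tw(G) = 2 exactly.

2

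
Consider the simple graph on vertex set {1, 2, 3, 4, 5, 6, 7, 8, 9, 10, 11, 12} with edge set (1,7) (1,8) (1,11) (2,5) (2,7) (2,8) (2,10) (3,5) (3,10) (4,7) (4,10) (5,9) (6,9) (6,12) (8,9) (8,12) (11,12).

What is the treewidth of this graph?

A width-3 tree decomposition is:
Bags: B1 = {3, 4, 5, 10}  B2 = {2, 4, 5, 10}  B3 = {2, 4, 5, 7}  B4 = {2, 5, 7, 9}  B5 = {2, 7, 8, 9}  B6 = {1, 7, 8, 9}  B7 = {1, 6, 8, 9}  B8 = {1, 6, 8, 12}  B9 = {1, 6, 11, 12}
Tree: B1–B2, B2–B3, B3–B4, B4–B5, B5–B6, B6–B7, B7–B8, B8–B9
Each bag holds 4 vertices, so the decomposition has width 3, which upper-bounds the treewidth. For the lower bound: the 4 vertex sets {3,4,10}, {5}, {2}, {1,7,8,9} are disjoint, each induces a connected subgraph, and every pair is joined by at least one edge of G. Contracting each set to a single vertex therefore yields K_{4} as a minor, and since treewidth is minor-monotone, tw(G) ≥ tw(K_{4}) = 3. Combining the bounds, tw(G) = 3.

3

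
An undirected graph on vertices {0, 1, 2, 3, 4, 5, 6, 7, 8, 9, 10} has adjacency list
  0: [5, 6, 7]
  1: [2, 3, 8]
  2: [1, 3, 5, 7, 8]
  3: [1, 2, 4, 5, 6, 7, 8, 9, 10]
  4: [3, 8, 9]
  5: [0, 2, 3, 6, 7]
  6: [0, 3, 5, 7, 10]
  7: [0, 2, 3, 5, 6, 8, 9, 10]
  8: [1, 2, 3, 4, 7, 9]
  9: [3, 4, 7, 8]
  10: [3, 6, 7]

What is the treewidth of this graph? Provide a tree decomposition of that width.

Each bag holds 4 vertices, so the decomposition has width 3, which upper-bounds the treewidth. On the other hand G contains the 4-clique {0, 5, 6, 7}. A clique must lie in a single bag of any decomposition, so no decomposition can have width below 3. The upper and lower bounds meet at 3, so that is the treewidth.

Treewidth 3.
Bags: B1 = {2, 3, 7, 8}  B2 = {2, 3, 5, 7}  B3 = {3, 7, 8, 9}  B4 = {1, 2, 3, 8}  B5 = {3, 5, 6, 7}  B6 = {3, 4, 8, 9}  B7 = {0, 5, 6, 7}  B8 = {3, 6, 7, 10}
Tree: B1–B2, B1–B3, B1–B4, B2–B5, B3–B6, B5–B7, B5–B8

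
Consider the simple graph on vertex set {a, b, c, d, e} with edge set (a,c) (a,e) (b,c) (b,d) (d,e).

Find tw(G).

A width-2 tree decomposition is:
Bags: B1 = {b, c, d}  B2 = {a, c, d}  B3 = {a, d, e}
Tree: B1–B2, B2–B3
Every bag has size at most 3, so the width is 3 − 1 = 2 and tw(G) ≤ 2. Since d–b–c–a–e–d is a cycle in G, G is not acyclic. Forests are exactly the graphs of treewidth ≤ 1, so tw(G) ≥ 2. The upper and lower bounds meet at 2, so that is the treewidth.

2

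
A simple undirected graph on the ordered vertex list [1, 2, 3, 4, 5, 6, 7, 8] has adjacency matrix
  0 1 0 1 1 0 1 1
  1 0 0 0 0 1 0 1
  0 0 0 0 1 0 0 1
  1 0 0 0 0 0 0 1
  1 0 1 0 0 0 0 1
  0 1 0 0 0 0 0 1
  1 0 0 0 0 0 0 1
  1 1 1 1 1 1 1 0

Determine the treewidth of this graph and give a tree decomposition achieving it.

Each bag holds 3 vertices, so the decomposition has width 2, which upper-bounds the treewidth. On the other hand G contains the 3-clique {1, 2, 8}. A clique must lie in a single bag of any decomposition, so no decomposition can have width below 2. The upper and lower bounds meet at 2, so that is the treewidth.

Treewidth 2.
Bags: B1 = {1, 7, 8}  B2 = {1, 5, 8}  B3 = {1, 2, 8}  B4 = {3, 5, 8}  B5 = {1, 4, 8}  B6 = {2, 6, 8}
Tree: B1–B2, B1–B3, B2–B4, B2–B5, B3–B6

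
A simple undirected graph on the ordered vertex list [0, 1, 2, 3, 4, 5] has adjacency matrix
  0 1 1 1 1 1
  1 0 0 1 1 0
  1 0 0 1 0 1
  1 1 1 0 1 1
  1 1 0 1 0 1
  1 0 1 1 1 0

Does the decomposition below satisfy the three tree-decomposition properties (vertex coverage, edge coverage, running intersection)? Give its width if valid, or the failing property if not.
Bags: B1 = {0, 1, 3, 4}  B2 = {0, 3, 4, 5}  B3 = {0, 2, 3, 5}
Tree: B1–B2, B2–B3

Yes; width 3.

Checking the three conditions: (i) the bags cover all of {0, 1, 2, 3, 4, 5}; (ii) for each edge, some bag contains both endpoints; (iii) the bags containing any fixed vertex form a subtree. All hold, so the decomposition is valid with width 4 − 1 = 3.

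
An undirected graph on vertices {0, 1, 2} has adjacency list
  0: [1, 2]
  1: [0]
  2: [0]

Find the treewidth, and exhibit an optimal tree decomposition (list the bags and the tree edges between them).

Treewidth 1.
One such decomposition:
Bags: B1 = {0, 1}  B2 = {0, 2}
Tree: B1–B2

The largest bag has 2 vertices, giving width 1; this decomposition certifies tw(G) ≤ 1. G has an edge, so its treewidth is at least 1. The upper and lower bounds meet at 1, so that is the treewidth.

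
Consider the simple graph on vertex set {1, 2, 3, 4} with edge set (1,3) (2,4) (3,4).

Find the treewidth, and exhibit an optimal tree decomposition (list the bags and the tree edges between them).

Every bag has size at most 2, so the width is 2 − 1 = 1 and tw(G) ≤ 1. G has an edge, so its treewidth is at least 1. The upper and lower bounds meet at 1, so that is the treewidth.

Treewidth 1.
Bags: B1 = {3, 4}  B2 = {1, 3}  B3 = {2, 4}
Tree: B1–B2, B1–B3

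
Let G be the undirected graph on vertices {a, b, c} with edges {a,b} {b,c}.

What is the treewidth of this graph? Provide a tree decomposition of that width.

Treewidth 1.
One optimal decomposition is:
Bags: B1 = {a, b}  B2 = {b, c}
Tree: B1–B2

The largest bag has 2 vertices, giving width 1; this decomposition certifies tw(G) ≤ 1. Since G has at least one edge (e.g. a–b), it is not an edgeless graph, so tw(G) ≥ 1. Hence tw(G) = 1 exactly.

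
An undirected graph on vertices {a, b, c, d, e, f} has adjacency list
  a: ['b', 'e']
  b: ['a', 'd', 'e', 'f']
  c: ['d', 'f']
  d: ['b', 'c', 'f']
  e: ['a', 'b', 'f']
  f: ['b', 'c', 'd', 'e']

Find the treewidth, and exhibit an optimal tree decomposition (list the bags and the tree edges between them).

Treewidth 2.
One such decomposition:
Bags: B1 = {b, e, f}  B2 = {b, d, f}  B3 = {a, b, e}  B4 = {c, d, f}
Tree: B1–B2, B1–B3, B2–B4

The largest bag has 3 vertices, giving width 2; this decomposition certifies tw(G) ≤ 2. On the other hand G contains the 3-clique {a, b, e}. A clique must lie in a single bag of any decomposition, so no decomposition can have width below 2. Combining the bounds, tw(G) = 2.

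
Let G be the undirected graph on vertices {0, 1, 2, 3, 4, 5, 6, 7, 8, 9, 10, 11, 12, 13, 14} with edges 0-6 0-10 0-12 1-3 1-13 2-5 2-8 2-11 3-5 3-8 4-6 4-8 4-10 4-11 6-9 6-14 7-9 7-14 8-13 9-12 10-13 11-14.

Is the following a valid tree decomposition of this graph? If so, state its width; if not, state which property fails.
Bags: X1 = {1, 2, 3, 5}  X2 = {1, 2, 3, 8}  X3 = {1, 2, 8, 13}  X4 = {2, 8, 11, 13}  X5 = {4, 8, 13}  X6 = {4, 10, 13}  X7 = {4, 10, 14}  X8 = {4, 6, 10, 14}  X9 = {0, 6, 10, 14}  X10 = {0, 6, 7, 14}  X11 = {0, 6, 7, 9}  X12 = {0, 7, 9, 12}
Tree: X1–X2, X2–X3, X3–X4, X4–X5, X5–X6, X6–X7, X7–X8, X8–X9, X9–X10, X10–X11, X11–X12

No — edge (11,4) lies in no bag.

A tree decomposition must satisfy three properties: every vertex lies in some bag; for every edge, both endpoints lie together in some bag; and for every vertex, the bags containing it form a connected subtree. Here edge (11,4) lies in no bag, so the decomposition is invalid.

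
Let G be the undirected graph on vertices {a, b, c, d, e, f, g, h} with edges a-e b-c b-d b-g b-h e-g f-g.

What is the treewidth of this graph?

1

A width-1 tree decomposition is:
Bags: B1 = {e, g}  B2 = {a, e}  B3 = {f, g}  B4 = {b, g}  B5 = {b, c}  B6 = {b, h}  B7 = {b, d}
Tree: B1–B2, B1–B3, B3–B4, B4–B5, B5–B6, B4–B7
Every bag has size at most 2, so the width is 2 − 1 = 1 and tw(G) ≤ 1. G has an edge, so its treewidth is at least 1. The upper and lower bounds meet at 1, so that is the treewidth.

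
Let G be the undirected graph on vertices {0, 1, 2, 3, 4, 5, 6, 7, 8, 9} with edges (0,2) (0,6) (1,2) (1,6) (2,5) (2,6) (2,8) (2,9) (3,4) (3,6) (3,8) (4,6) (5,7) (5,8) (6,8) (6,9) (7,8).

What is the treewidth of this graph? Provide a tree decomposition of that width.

Every bag has size at most 3, so the width is 3 − 1 = 2 and tw(G) ≤ 2. For the lower bound, the 3 vertices {2, 5, 8} are pairwise adjacent, and any tree decomposition puts a clique entirely inside one bag — forcing width ≥ 2. Therefore the treewidth is 2.

Treewidth 2.
One optimal decomposition is:
Bags: B1 = {2, 6, 9}  B2 = {1, 2, 6}  B3 = {2, 6, 8}  B4 = {3, 6, 8}  B5 = {2, 5, 8}  B6 = {5, 7, 8}  B7 = {3, 4, 6}  B8 = {0, 2, 6}
Tree: B1–B2, B1–B3, B3–B4, B3–B5, B5–B6, B4–B7, B3–B8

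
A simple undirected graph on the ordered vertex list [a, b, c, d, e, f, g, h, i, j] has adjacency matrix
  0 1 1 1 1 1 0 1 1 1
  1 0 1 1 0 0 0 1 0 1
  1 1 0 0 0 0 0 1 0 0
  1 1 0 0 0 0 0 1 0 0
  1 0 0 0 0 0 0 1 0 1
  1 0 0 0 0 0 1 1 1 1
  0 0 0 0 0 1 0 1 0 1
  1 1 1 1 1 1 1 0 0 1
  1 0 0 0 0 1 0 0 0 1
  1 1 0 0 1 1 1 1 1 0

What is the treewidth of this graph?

3

A width-3 tree decomposition is:
Bags: B1 = {a, b, h, j}  B2 = {a, b, d, h}  B3 = {a, f, h, j}  B4 = {a, b, c, h}  B5 = {a, e, h, j}  B6 = {f, g, h, j}  B7 = {a, f, i, j}
Tree: B1–B2, B1–B3, B1–B4, B1–B5, B3–B6, B3–B7
Every bag has size at most 4, so the width is 4 − 1 = 3 and tw(G) ≤ 3. On the other hand G contains the 4-clique {f, g, h, j}. A clique must lie in a single bag of any decomposition, so no decomposition can have width below 3. Therefore the treewidth is 3.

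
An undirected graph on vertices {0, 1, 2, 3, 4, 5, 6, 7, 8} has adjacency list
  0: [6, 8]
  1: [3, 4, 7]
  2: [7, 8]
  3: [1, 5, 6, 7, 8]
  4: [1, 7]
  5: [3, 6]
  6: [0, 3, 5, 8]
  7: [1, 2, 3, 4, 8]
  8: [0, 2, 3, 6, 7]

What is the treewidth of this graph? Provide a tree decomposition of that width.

Treewidth 2.
Bags: B1 = {3, 7, 8}  B2 = {3, 6, 8}  B3 = {0, 6, 8}  B4 = {1, 3, 7}  B5 = {1, 4, 7}  B6 = {2, 7, 8}  B7 = {3, 5, 6}
Tree: B1–B2, B2–B3, B1–B4, B4–B5, B1–B6, B2–B7

The largest bag has 3 vertices, giving width 2; this decomposition certifies tw(G) ≤ 2. Conversely, {0, 6, 8} is a clique of size 3, and the vertices of any clique must share a bag in every tree decomposition; so some bag has ≥ 3 vertices and tw(G) ≥ 2. Therefore the treewidth is 2.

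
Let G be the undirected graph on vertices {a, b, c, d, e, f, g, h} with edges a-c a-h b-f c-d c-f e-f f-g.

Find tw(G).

1

A width-1 tree decomposition is:
Bags: B1 = {c, f}  B2 = {b, f}  B3 = {f, g}  B4 = {a, c}  B5 = {c, d}  B6 = {a, h}  B7 = {e, f}
Tree: B1–B2, B2–B3, B1–B4, B4–B5, B4–B6, B3–B7
Each bag holds 2 vertices, so the decomposition has width 1, which upper-bounds the treewidth. Any graph with an edge has treewidth ≥ 1, and G has the edge c–f. Therefore the treewidth is 1.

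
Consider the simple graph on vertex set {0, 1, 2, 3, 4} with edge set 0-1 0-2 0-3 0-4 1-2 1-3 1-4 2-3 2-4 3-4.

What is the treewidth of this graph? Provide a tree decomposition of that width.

Treewidth 4.
Bags: B1 = {0, 1, 2, 3, 4}
Tree: (single bag)

A single bag containing all 5 vertices is trivially a valid decomposition of width 4. For the lower bound, the 5 vertices {0, 1, 2, 3, 4} are pairwise adjacent, and any tree decomposition puts a clique entirely inside one bag — forcing width ≥ 4. The upper and lower bounds meet at 4, so that is the treewidth.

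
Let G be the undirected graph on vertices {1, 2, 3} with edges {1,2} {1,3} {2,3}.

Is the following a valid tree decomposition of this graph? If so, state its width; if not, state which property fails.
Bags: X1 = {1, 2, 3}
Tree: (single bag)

Checking the three conditions: (i) the bags cover all of {1, 2, 3}; (ii) for each edge, some bag contains both endpoints; (iii) the bags containing any fixed vertex form a subtree. All hold, so the decomposition is valid with width 3 − 1 = 2.

Yes; width 2.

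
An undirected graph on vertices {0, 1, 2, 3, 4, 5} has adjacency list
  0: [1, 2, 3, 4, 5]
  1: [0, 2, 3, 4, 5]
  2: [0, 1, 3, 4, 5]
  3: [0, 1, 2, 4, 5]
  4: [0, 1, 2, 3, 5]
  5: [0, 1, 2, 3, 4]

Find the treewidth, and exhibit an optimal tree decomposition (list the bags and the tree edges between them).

A single bag containing all 6 vertices is trivially a valid decomposition of width 5. For the lower bound, the 6 vertices {0, 1, 2, 3, 4, 5} are pairwise adjacent, and any tree decomposition puts a clique entirely inside one bag — forcing width ≥ 5. Combining the bounds, tw(G) = 5.

Treewidth 5.
One optimal decomposition is:
Bags: B1 = {0, 1, 2, 3, 4, 5}
Tree: (single bag)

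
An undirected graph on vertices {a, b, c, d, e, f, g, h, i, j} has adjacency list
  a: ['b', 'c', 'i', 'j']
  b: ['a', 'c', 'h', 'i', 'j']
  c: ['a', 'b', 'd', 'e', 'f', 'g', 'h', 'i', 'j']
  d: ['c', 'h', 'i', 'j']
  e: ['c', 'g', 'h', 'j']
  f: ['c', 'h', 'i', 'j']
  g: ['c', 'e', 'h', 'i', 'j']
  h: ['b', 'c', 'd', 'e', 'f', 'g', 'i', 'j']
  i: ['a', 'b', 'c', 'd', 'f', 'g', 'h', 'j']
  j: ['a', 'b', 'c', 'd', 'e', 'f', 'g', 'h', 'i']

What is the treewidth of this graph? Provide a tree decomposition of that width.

Treewidth 4.
One optimal decomposition is:
Bags: B1 = {b, c, h, i, j}  B2 = {c, g, h, i, j}  B3 = {c, d, h, i, j}  B4 = {c, e, g, h, j}  B5 = {c, f, h, i, j}  B6 = {a, b, c, i, j}
Tree: B1–B2, B1–B3, B2–B4, B2–B5, B1–B6

Each bag holds 5 vertices, so the decomposition has width 4, which upper-bounds the treewidth. Conversely, {c, e, g, h, j} is a clique of size 5, and the vertices of any clique must share a bag in every tree decomposition; so some bag has ≥ 5 vertices and tw(G) ≥ 4. Therefore the treewidth is 4.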